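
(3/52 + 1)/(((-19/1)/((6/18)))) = -55/2964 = -0.02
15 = 15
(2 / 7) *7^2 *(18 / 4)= 63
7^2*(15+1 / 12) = 8869 / 12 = 739.08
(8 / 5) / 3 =8 / 15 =0.53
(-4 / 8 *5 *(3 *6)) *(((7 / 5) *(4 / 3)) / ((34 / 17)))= -42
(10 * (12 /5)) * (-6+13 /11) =-1272 /11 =-115.64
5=5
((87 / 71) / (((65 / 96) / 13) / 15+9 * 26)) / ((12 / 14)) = 29232 / 4784903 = 0.01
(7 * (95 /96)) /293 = 665 /28128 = 0.02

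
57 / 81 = 19 / 27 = 0.70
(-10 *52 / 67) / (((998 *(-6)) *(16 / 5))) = 325 / 802392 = 0.00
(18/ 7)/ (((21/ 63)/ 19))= 1026/ 7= 146.57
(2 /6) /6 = 1 /18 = 0.06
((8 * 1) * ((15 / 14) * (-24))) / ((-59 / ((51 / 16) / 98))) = 2295 / 20237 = 0.11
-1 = -1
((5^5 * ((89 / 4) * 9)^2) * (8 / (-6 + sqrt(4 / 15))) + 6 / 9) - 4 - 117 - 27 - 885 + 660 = -182818440.13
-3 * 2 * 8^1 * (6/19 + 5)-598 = -16210/19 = -853.16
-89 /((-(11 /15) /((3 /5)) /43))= 34443 /11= 3131.18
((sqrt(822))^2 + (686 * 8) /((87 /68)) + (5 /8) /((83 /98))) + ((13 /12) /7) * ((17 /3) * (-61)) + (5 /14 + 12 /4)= 219319259 /43326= 5062.07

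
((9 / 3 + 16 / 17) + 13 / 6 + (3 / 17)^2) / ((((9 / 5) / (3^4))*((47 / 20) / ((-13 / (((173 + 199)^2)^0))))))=-20757750 / 13583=-1528.22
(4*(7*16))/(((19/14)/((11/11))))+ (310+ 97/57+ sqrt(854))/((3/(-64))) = -1080640/171 - 64*sqrt(854)/3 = -6942.96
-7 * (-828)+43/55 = 318823/55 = 5796.78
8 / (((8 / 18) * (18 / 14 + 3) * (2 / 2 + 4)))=21 / 25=0.84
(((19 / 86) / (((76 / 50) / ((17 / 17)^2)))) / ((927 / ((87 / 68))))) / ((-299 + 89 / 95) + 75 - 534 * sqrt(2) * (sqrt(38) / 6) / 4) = -1459530125 / 395722343358684 + 582338125 * sqrt(19) / 791444686717368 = -0.00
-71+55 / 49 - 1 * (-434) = 17842 / 49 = 364.12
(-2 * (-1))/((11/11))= 2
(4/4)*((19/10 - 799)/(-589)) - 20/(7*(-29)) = 1735913/1195670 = 1.45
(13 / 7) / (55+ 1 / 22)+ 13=13.03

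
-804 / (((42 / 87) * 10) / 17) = -99093 / 35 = -2831.23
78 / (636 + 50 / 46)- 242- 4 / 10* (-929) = 9504114 / 73265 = 129.72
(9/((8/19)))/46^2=171/16928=0.01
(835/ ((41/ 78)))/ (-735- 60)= -4342/ 2173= -2.00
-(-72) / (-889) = -72 / 889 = -0.08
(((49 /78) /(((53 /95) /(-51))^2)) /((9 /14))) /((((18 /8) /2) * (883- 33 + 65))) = 1431393880 /180430497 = 7.93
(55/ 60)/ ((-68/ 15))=-55/ 272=-0.20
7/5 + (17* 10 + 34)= 1027/5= 205.40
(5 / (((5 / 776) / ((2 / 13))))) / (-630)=-0.19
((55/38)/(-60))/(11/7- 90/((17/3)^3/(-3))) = -0.01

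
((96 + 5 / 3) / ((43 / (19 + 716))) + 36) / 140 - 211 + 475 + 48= 1951573 / 6020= 324.18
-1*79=-79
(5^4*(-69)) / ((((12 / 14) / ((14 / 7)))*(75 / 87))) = -116725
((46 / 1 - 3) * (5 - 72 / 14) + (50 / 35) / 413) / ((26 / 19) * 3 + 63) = -337231 / 3686025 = -0.09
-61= -61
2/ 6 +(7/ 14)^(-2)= 13/ 3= 4.33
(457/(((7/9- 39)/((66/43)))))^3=-2500448696025489/404567235136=-6180.55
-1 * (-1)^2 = -1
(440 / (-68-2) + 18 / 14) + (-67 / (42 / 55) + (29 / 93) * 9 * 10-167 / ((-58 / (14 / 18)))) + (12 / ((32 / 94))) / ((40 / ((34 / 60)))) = -5612476637 / 90619200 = -61.93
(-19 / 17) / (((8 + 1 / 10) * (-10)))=19 / 1377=0.01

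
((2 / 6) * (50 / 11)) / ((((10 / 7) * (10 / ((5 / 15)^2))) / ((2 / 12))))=7 / 3564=0.00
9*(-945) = -8505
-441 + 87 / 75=-10996 / 25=-439.84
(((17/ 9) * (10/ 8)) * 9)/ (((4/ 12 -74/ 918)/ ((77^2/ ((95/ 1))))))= 46263987/ 8816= 5247.73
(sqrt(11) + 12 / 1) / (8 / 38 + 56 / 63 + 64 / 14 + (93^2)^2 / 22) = 26334 * sqrt(11) / 89541974933 + 316008 / 89541974933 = 0.00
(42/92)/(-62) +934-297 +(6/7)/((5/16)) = 63858397/99820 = 639.74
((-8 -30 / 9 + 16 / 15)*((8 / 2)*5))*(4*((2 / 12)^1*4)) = -4928 / 9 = -547.56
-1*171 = -171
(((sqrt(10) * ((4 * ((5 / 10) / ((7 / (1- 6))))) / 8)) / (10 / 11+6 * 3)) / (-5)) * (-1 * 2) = -11 * sqrt(10) / 2912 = -0.01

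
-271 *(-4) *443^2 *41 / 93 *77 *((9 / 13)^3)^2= 795102851.13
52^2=2704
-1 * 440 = -440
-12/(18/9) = -6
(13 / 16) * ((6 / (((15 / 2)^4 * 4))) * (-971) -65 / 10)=-3053843 / 540000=-5.66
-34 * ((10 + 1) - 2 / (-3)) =-1190 / 3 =-396.67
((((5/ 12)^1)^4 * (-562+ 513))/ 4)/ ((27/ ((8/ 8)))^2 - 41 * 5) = -30625/ 43462656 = -0.00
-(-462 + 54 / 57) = 8760 / 19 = 461.05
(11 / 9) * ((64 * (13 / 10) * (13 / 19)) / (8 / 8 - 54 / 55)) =654368 / 171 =3826.71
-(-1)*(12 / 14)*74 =444 / 7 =63.43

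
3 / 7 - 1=-4 / 7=-0.57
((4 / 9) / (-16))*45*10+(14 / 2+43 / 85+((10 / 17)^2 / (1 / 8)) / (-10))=-15233 / 2890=-5.27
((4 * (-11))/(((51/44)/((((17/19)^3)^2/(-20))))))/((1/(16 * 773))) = 8499423025984/705688215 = 12044.16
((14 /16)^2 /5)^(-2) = 42.65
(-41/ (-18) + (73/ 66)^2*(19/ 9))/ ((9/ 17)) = 3239333/ 352836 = 9.18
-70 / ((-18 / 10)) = 350 / 9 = 38.89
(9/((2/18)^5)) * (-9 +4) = -2657205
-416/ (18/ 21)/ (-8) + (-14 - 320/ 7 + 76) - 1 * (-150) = 4766/ 21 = 226.95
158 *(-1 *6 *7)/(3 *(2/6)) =-6636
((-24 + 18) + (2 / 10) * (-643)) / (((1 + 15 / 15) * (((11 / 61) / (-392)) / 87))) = 700035756 / 55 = 12727922.84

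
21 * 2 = 42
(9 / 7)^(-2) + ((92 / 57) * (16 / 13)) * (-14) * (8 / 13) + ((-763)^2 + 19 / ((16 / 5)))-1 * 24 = 2422526807941 / 4161456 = 582134.43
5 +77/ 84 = 71/ 12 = 5.92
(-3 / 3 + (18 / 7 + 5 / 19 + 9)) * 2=2882 / 133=21.67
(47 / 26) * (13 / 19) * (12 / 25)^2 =3384 / 11875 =0.28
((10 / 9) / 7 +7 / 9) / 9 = 59 / 567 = 0.10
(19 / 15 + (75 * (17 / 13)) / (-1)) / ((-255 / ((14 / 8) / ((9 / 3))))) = 66073 / 298350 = 0.22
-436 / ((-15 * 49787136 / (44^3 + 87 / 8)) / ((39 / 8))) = 965769103 / 3982970880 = 0.24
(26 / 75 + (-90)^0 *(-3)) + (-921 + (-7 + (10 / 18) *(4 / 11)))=-2302867 / 2475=-930.45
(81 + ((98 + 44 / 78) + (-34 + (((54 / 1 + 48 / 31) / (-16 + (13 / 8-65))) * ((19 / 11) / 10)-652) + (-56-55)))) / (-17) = 26075918008 / 717813525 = 36.33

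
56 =56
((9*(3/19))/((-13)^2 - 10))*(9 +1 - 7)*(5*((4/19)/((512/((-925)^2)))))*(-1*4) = -115509375/612256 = -188.66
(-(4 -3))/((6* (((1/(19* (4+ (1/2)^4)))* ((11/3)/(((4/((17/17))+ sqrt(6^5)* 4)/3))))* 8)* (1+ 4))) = -741* sqrt(6)/176 -247/2112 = -10.43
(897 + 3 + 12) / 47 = 912 / 47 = 19.40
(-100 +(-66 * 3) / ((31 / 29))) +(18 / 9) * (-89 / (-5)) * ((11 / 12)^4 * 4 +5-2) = -31289833 / 401760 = -77.88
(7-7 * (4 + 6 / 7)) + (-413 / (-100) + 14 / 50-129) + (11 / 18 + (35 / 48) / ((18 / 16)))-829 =-2644193 / 2700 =-979.33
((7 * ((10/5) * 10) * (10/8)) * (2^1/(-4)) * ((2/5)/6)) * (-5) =175/6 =29.17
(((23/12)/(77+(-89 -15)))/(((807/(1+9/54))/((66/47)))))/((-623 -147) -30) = 1771/9831196800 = 0.00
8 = 8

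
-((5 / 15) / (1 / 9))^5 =-243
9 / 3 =3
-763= -763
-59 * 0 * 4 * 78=0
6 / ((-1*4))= -3 / 2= -1.50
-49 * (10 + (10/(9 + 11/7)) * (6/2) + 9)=-39592/37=-1070.05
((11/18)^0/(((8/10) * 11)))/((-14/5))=-25/616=-0.04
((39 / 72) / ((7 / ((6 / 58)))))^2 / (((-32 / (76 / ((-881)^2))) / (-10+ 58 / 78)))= 89167 / 49128681444864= 0.00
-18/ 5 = -3.60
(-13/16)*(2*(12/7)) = -39/14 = -2.79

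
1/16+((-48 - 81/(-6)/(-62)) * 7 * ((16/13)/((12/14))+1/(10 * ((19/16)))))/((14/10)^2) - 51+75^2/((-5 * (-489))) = -43390882915/139786192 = -310.41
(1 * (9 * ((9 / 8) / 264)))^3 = 0.00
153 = 153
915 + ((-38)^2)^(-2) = 1907899441/ 2085136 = 915.00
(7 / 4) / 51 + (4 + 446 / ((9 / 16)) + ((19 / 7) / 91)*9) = 310780381 / 389844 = 797.19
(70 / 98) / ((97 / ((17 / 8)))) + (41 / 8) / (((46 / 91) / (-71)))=-179863869 / 249872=-719.82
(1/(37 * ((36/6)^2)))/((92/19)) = 19/122544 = 0.00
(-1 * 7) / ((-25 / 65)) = 91 / 5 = 18.20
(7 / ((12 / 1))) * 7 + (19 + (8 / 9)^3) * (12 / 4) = 61421 / 972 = 63.19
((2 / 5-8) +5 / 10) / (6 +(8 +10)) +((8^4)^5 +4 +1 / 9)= 830103483316929825467 / 720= 1152921504606846979.82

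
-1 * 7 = -7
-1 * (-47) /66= 47 /66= 0.71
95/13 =7.31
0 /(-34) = 0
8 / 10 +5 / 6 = 49 / 30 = 1.63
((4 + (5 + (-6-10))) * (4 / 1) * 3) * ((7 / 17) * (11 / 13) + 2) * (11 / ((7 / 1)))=-68508 / 221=-309.99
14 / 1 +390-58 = 346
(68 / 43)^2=2.50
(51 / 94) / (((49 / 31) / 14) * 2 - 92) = -1581 / 267430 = -0.01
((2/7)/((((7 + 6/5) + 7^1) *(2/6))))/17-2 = -9029/4522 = -2.00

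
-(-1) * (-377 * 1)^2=142129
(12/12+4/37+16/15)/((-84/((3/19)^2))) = -0.00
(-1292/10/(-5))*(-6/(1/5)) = -3876/5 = -775.20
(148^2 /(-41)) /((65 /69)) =-1511376 /2665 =-567.12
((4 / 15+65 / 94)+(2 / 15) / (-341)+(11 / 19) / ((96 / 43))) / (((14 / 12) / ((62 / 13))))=177896767 / 35755720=4.98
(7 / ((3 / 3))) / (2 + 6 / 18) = 3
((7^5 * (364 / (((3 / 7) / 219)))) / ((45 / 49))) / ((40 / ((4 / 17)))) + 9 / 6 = 153182303647 / 7650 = 20023830.54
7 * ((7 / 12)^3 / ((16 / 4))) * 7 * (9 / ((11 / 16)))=16807 / 528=31.83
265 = 265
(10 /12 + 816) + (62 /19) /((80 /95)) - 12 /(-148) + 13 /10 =3650077 /4440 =822.09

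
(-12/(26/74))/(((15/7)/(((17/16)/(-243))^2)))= -74851/245643840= -0.00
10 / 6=5 / 3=1.67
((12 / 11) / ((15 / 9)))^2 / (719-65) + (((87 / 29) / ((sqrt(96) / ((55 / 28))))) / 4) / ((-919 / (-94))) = 216 / 329725 + 2585 * sqrt(6) / 411712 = 0.02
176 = 176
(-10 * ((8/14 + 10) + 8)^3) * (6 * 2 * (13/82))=-121855.93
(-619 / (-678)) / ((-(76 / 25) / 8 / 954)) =-4921050 / 2147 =-2292.06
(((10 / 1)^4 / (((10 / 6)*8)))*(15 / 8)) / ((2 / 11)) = 61875 / 8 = 7734.38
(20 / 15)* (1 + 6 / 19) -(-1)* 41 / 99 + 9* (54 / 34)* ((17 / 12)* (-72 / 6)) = -453004 / 1881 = -240.83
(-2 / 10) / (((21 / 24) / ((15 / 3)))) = -8 / 7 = -1.14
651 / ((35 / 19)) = 1767 / 5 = 353.40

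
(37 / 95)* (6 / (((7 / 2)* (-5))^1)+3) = 3441 / 3325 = 1.03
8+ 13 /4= 45 /4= 11.25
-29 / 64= -0.45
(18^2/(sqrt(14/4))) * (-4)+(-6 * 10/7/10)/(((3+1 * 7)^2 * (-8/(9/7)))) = -692.74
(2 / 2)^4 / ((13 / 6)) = 6 / 13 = 0.46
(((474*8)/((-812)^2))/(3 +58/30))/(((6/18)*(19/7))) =10665/8277122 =0.00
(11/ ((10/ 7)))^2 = 5929/ 100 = 59.29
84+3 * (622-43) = 1821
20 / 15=4 / 3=1.33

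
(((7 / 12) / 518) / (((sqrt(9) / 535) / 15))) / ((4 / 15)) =13375 / 1184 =11.30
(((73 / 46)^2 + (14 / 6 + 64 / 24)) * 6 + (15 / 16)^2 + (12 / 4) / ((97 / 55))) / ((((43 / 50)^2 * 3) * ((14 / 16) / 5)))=652571684375 / 5313153272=122.82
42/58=21/29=0.72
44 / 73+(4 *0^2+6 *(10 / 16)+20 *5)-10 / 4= 29741 / 292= 101.85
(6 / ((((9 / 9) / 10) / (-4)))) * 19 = -4560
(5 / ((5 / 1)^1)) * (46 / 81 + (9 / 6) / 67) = 6407 / 10854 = 0.59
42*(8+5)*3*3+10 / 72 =176909 / 36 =4914.14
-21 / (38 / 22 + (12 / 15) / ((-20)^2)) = -115500 / 9511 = -12.14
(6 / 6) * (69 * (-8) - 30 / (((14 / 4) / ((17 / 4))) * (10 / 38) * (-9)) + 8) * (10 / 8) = -660.77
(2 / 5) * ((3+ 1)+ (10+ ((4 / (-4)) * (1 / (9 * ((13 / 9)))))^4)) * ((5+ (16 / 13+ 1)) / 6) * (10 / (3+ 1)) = 6264395 / 371293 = 16.87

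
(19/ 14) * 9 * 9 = 1539/ 14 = 109.93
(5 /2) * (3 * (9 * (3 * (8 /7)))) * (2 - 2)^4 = 0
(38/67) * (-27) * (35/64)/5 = -3591/2144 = -1.67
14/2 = 7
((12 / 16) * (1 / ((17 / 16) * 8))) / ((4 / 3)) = 9 / 136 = 0.07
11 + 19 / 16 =12.19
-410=-410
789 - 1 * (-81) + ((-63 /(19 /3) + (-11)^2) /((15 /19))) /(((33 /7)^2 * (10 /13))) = 14345857 /16335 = 878.23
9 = 9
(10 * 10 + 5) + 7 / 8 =847 / 8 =105.88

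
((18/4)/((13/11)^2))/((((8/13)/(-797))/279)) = -242153307/208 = -1164198.59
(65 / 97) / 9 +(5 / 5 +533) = 466247 / 873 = 534.07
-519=-519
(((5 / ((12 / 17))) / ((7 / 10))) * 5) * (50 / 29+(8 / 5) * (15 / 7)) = 1111375 / 4263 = 260.70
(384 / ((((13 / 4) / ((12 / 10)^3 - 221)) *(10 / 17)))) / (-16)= 22365744 / 8125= 2752.71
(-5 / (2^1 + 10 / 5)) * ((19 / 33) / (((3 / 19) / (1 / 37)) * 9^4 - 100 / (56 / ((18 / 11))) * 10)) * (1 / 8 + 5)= -518035 / 5379275232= -0.00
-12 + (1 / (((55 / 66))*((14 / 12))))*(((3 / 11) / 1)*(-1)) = -4728 / 385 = -12.28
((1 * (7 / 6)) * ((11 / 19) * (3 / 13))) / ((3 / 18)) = 231 / 247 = 0.94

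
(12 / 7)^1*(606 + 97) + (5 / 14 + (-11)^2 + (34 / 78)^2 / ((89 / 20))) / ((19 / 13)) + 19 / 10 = 8933525413 / 6924645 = 1290.11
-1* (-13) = 13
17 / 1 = 17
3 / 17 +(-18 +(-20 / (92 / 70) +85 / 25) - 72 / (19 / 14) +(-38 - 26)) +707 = 20812583 / 37145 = 560.31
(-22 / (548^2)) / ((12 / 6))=-11 / 300304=-0.00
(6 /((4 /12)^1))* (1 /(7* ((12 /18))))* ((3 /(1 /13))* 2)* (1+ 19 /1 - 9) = 23166 /7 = 3309.43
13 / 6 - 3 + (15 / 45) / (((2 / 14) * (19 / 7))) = 1 / 38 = 0.03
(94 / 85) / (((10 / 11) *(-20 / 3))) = -0.18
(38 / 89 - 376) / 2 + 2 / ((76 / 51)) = -630555 / 3382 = -186.44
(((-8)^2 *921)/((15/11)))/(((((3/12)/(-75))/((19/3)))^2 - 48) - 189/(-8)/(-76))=-312088832000/348804373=-894.74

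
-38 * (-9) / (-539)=-342 / 539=-0.63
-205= -205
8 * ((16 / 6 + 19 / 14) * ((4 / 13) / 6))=104 / 63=1.65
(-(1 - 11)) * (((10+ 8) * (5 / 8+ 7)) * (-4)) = -5490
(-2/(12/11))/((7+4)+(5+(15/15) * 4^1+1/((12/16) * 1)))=-0.09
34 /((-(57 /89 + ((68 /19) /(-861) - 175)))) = 24751167 /126932507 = 0.19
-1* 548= -548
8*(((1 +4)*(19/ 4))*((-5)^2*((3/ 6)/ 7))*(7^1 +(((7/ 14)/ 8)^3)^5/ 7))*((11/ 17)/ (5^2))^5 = 6914691964519405511357737/ 250663124279880101291622400000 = 0.00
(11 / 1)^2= 121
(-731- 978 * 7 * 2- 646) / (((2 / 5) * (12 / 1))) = -25115 / 8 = -3139.38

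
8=8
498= 498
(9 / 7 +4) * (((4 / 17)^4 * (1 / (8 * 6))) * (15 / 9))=2960 / 5261823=0.00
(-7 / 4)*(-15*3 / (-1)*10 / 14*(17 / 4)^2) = -65025 / 64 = -1016.02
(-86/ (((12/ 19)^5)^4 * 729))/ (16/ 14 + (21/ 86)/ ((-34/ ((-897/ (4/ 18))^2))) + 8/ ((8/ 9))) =8270959449837294727242226243631/ 836665893239263544127353398493184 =0.01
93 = 93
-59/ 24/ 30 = -0.08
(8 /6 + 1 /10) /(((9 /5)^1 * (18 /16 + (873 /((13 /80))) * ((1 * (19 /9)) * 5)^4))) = 60372 /5056454885293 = 0.00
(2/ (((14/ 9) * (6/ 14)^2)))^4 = 2401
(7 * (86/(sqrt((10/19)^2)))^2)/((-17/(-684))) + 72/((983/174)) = 7519865.29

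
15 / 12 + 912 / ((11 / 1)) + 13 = 4275 / 44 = 97.16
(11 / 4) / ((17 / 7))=77 / 68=1.13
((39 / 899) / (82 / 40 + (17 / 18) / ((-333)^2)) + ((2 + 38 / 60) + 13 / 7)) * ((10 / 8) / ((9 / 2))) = 34852172366527 / 27809816596884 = 1.25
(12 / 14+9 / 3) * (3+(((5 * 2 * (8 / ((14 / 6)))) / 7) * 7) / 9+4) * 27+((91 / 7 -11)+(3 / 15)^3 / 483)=476608882 / 422625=1127.73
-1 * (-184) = 184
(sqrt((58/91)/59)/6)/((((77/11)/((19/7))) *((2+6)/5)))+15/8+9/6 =95 *sqrt(311402)/12627888+27/8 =3.38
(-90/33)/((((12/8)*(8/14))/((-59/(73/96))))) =198240/803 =246.87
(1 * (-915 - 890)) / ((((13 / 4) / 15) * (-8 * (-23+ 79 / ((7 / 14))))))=1805 / 234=7.71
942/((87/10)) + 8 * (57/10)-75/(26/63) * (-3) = 2635487/3770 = 699.07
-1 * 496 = -496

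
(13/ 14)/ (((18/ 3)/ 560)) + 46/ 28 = 3709/ 42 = 88.31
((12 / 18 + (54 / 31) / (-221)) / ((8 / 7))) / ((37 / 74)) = 1.15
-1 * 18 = -18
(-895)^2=801025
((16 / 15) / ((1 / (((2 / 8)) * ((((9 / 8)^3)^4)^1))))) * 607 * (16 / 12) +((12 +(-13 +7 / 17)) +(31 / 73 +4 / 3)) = 71010355661924749 / 79950816215040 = 888.18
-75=-75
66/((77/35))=30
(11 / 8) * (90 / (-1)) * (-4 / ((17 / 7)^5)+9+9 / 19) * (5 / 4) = -39336556050 / 26977283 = -1458.14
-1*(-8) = 8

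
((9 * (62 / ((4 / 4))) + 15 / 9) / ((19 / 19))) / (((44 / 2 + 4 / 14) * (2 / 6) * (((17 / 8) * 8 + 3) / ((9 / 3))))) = 11753 / 1040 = 11.30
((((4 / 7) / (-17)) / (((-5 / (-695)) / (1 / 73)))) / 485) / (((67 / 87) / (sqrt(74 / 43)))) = -48372 * sqrt(3182) / 12138214795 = -0.00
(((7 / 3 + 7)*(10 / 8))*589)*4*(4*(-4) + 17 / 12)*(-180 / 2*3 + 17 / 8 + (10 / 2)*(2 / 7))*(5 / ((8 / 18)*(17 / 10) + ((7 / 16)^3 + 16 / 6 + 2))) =98430852800000 / 1014859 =96989683.10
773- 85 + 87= 775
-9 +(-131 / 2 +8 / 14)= -1035 / 14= -73.93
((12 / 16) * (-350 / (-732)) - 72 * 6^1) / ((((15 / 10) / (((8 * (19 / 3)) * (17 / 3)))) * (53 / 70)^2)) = -666763021400 / 4626423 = -144120.64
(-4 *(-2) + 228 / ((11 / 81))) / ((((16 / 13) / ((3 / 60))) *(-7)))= -9.79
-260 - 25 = -285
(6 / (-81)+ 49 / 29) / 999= 1265 / 782217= 0.00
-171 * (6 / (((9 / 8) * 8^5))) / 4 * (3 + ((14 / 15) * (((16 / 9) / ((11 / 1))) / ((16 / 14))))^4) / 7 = -277220026127689 / 92954954695680000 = -0.00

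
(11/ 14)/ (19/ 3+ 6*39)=33/ 10094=0.00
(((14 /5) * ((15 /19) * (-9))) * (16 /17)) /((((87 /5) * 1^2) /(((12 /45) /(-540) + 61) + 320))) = -172821376 /421515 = -410.00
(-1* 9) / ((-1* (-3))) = -3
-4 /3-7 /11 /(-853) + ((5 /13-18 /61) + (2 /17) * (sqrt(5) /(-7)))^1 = -27747644 /22322157-2 * sqrt(5) /119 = -1.28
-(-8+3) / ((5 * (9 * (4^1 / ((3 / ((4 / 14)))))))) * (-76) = -133 / 6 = -22.17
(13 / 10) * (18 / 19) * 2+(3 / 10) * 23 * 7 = 1929 / 38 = 50.76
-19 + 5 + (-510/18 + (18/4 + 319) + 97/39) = 7375/26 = 283.65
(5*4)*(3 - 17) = -280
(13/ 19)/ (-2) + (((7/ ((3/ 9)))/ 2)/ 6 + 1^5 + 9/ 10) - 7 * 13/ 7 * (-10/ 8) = 1858/ 95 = 19.56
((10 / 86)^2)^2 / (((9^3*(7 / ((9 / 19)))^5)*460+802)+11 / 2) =810 / 1047152280742656019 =0.00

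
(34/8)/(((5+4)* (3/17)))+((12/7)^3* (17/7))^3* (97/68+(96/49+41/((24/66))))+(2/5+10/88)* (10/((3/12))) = 171397104711434961587/805729010544612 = 212723.02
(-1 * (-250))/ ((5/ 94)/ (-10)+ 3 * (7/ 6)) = 47000/ 657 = 71.54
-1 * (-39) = 39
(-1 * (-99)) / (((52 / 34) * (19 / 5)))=8415 / 494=17.03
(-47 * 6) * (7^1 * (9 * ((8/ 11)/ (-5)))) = 142128/ 55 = 2584.15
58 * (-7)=-406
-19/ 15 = -1.27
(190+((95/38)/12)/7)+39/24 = 16099/84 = 191.65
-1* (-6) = 6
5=5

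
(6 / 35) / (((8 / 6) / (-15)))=-27 / 14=-1.93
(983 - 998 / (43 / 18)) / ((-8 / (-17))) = 413185 / 344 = 1201.12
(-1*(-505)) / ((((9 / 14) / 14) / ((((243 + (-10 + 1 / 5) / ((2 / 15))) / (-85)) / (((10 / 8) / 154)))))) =-688979984 / 255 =-2701882.29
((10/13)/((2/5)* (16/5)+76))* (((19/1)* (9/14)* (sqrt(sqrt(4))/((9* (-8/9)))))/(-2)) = 7125* sqrt(2)/937664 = 0.01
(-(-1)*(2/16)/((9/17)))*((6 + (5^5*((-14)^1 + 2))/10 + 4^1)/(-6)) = 15895/108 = 147.18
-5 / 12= -0.42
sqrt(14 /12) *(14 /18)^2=49 *sqrt(42) /486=0.65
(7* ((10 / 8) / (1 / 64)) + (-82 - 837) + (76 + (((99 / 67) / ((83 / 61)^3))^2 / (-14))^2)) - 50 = -140583980732963462168180920421223987 / 422174882008008552413100756334276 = -333.00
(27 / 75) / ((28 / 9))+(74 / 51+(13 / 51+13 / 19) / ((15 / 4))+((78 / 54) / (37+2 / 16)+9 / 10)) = 1665650269 / 604365300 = 2.76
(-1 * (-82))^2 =6724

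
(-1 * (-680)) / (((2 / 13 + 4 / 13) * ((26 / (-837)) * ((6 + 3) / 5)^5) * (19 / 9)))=-16468750 / 13851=-1188.99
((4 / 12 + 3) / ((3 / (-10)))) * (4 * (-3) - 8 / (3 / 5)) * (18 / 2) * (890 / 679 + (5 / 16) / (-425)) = 114923495 / 34629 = 3318.71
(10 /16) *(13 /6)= 65 /48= 1.35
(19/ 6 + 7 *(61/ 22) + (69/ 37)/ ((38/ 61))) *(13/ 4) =15422771/ 185592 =83.10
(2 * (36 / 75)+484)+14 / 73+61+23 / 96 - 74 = 82762967 / 175200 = 472.39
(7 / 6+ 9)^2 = 3721 / 36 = 103.36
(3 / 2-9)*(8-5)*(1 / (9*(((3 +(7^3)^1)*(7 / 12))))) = -15 / 1211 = -0.01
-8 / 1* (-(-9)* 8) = -576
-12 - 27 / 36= -51 / 4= -12.75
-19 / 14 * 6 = -57 / 7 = -8.14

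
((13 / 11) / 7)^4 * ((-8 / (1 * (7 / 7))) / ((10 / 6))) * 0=0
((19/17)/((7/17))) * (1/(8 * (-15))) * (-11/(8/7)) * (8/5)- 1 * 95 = -56791/600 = -94.65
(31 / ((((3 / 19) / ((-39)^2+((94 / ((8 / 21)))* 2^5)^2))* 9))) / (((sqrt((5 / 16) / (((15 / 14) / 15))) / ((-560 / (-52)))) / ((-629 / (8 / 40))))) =-102661663289320* sqrt(70) / 39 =-22023823059403.80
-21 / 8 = -2.62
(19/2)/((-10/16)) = -76/5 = -15.20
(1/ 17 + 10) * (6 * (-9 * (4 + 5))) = -83106/ 17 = -4888.59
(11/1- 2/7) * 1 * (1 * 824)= 61800/7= 8828.57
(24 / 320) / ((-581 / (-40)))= 3 / 581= 0.01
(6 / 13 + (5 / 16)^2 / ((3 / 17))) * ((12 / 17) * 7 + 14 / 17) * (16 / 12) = 496517 / 63648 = 7.80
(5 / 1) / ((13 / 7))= 35 / 13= 2.69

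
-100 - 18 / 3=-106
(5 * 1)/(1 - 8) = -5/7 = -0.71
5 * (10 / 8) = 25 / 4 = 6.25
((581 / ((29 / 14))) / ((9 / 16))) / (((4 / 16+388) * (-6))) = -260288 / 1215999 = -0.21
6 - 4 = 2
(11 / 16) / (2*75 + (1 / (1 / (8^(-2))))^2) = 2816 / 614401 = 0.00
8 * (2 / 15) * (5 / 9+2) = 368 / 135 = 2.73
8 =8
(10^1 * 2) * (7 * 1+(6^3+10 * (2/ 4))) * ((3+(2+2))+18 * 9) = 770640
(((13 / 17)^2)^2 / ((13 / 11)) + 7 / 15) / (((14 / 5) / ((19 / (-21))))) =-8997944 / 36832761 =-0.24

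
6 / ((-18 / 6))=-2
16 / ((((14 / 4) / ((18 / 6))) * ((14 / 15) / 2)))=1440 / 49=29.39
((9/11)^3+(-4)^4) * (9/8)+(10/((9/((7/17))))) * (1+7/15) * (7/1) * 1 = 293.31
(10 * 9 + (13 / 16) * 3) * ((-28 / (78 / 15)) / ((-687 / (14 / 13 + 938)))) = 26331130 / 38701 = 680.37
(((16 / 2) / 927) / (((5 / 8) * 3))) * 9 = 64 / 1545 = 0.04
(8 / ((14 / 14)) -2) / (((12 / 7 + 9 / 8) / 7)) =784 / 53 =14.79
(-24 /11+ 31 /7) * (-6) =-1038 /77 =-13.48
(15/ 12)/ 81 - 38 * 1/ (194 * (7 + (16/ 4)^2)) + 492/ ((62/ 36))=6401661433/ 22408164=285.68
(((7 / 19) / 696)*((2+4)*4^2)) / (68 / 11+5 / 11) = 308 / 40223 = 0.01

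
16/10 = 8/5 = 1.60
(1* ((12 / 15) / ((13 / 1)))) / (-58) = -2 / 1885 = -0.00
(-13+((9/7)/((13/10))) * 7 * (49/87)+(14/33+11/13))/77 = -97418/957957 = -0.10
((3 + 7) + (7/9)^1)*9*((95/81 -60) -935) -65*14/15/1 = -7813414/81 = -96461.90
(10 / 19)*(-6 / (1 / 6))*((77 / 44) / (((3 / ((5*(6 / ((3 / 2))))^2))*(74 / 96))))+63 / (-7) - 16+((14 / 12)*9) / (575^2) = -2677781453987 / 464858750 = -5760.42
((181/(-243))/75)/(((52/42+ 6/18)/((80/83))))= -20272/3327885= -0.01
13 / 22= 0.59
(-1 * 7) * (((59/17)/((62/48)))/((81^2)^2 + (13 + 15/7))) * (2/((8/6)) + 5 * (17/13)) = -0.00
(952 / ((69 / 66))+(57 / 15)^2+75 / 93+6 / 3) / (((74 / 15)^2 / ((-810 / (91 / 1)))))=-339.35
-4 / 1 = -4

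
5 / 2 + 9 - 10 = 3 / 2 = 1.50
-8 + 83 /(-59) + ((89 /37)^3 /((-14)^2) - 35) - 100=-84544864589 /585751292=-144.34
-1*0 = 0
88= 88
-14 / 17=-0.82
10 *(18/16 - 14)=-515/4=-128.75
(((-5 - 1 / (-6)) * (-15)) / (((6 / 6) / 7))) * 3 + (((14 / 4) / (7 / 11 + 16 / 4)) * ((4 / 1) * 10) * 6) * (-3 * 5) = -40635 / 34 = -1195.15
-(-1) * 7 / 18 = 7 / 18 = 0.39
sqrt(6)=2.45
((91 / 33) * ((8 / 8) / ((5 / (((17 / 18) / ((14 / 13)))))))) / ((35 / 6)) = 2873 / 34650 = 0.08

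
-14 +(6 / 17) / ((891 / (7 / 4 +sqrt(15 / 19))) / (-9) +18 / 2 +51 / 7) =-24693879 / 1762577 - 12936 * sqrt(285) / 33488963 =-14.02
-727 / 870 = -0.84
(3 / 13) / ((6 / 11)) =0.42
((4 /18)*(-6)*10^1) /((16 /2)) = -5 /3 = -1.67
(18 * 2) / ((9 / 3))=12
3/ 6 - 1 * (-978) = 1957/ 2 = 978.50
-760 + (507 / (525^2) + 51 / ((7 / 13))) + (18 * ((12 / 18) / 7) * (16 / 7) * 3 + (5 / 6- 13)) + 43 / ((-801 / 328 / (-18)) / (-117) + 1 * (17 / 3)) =-52583738087543 / 79901666250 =-658.11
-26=-26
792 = 792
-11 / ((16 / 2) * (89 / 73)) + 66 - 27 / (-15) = 237353 / 3560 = 66.67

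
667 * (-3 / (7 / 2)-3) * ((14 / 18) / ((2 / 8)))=-8004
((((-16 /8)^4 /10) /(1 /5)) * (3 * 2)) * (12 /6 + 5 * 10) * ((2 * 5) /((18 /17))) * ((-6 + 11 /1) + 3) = 565760 /3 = 188586.67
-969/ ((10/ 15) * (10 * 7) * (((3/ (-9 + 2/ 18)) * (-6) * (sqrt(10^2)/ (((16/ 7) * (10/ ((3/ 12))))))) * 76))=-544/ 441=-1.23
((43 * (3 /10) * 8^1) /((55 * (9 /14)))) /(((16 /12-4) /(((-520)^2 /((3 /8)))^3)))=-121875527861534720000 /297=-410355312665100067.34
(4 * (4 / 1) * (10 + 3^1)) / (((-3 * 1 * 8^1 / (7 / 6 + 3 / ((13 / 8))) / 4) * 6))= -470 / 27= -17.41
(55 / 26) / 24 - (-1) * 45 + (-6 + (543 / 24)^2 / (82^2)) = 657298015 / 16783104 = 39.16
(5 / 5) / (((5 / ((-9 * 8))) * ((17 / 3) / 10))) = -432 / 17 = -25.41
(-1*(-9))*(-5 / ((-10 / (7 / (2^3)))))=63 / 16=3.94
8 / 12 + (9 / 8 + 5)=163 / 24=6.79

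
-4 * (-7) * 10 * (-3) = -840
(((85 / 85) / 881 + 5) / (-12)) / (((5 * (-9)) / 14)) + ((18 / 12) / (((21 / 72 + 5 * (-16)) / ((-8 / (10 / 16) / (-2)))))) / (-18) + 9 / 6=744613447 / 455045310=1.64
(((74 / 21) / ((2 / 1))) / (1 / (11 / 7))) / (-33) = -37 / 441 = -0.08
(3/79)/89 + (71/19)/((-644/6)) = -0.03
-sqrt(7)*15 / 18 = -2.20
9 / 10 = 0.90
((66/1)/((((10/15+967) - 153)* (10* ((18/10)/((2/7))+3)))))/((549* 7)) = 11/48526842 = 0.00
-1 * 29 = -29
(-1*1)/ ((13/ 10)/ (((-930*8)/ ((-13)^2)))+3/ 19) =-1413600/ 181457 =-7.79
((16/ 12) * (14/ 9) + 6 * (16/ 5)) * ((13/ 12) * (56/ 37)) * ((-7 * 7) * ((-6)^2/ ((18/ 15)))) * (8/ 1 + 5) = -665924896/ 999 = -666591.49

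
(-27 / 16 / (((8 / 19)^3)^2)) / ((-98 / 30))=19053581805 / 205520896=92.71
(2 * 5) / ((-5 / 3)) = -6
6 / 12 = 1 / 2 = 0.50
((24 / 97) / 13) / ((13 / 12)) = 288 / 16393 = 0.02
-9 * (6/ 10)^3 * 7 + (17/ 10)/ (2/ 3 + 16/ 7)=-201999/ 15500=-13.03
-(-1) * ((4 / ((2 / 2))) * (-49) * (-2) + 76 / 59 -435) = -2461 / 59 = -41.71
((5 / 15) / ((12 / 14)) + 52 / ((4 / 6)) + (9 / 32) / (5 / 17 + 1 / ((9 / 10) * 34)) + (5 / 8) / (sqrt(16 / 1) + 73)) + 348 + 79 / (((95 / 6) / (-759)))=-70780586201 / 21067200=-3359.75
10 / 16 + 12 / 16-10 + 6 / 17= -1125 / 136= -8.27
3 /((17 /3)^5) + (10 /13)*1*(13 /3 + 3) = 312396971 /55374423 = 5.64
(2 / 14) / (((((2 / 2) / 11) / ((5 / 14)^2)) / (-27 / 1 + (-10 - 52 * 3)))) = -53075 / 1372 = -38.68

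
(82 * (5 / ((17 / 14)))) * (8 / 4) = 11480 / 17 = 675.29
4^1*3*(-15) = -180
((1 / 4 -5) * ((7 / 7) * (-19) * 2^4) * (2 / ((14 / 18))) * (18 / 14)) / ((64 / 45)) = 1315845 / 392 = 3356.75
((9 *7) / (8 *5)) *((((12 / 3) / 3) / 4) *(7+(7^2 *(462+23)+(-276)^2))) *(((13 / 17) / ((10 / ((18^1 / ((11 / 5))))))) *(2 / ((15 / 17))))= 20464353 / 275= 74415.83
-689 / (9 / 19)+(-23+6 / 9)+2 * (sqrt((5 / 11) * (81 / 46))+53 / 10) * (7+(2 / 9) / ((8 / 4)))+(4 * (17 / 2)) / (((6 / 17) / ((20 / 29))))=-1742272 / 1305+64 * sqrt(2530) / 253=-1322.35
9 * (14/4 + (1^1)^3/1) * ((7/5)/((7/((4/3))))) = 10.80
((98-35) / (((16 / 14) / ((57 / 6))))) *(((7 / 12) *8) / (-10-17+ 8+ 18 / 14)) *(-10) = 684285 / 496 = 1379.61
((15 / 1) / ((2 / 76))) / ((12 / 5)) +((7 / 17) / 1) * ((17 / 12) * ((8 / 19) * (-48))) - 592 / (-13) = 133997 / 494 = 271.25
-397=-397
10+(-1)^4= 11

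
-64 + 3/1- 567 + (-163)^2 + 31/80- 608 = 2026671/80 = 25333.39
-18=-18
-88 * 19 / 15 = -1672 / 15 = -111.47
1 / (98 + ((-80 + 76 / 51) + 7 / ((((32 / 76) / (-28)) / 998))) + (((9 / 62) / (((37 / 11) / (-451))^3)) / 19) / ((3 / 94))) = -1521565467 / 1584847452931496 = -0.00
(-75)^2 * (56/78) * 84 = 4410000/13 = 339230.77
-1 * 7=-7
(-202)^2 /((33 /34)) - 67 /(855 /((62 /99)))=3558512686 /84645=42040.44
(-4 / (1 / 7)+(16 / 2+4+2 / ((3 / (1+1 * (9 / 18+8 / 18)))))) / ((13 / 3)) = -3.39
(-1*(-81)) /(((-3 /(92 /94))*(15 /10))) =-828 /47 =-17.62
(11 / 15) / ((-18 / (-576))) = 352 / 15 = 23.47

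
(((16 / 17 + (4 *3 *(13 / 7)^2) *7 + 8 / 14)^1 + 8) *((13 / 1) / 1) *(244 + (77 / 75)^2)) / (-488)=-79760037227 / 40831875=-1953.38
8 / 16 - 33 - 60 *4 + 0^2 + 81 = -383 / 2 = -191.50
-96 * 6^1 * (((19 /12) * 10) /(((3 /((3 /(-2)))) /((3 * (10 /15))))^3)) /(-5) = -1824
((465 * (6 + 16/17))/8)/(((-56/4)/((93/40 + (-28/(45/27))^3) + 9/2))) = 3711412287/27200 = 136448.98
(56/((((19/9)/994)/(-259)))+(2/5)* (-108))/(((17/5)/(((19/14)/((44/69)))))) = -5595624207/1309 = -4274732.01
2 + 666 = 668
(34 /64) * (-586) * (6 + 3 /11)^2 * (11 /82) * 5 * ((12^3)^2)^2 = -73254306277815025.81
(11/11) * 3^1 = 3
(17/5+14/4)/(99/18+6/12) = 23/20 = 1.15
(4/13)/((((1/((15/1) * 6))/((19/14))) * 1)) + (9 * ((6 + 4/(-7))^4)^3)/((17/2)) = 2121382785549605774724/3058924471421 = 693506101.69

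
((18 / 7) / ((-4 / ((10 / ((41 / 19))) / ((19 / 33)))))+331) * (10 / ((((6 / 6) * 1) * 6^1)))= 467560 / 861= 543.04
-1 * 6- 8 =-14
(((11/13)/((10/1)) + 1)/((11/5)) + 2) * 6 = 2139/143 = 14.96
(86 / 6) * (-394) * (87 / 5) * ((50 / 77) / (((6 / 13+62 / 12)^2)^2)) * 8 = -1454893062704640 / 2859886555757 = -508.72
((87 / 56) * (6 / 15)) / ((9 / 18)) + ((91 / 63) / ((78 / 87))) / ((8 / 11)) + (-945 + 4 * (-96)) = -6680731 / 5040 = -1325.54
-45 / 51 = -15 / 17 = -0.88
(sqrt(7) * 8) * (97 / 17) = 776 * sqrt(7) / 17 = 120.77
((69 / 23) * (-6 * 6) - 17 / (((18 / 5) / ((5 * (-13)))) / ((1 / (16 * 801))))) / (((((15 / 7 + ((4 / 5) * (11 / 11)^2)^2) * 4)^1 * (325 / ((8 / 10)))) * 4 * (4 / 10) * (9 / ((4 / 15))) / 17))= -2964144701 / 394331146560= -0.01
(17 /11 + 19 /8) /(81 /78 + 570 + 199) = 4485 /880924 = 0.01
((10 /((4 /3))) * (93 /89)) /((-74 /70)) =-48825 /6586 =-7.41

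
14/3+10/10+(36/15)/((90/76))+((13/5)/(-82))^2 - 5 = 271751/100860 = 2.69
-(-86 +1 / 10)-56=299 / 10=29.90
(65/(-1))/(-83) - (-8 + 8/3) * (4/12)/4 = 917/747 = 1.23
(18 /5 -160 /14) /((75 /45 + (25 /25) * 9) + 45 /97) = -0.70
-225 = -225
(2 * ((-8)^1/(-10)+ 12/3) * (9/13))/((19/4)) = 1728/1235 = 1.40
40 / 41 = 0.98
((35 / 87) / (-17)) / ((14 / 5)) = -0.01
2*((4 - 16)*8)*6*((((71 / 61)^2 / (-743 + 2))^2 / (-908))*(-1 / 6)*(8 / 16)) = -203293448 / 575254942140489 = -0.00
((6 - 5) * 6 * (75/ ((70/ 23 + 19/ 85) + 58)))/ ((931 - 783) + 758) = 146625/ 18086327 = 0.01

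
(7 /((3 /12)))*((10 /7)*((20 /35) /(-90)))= -16 /63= -0.25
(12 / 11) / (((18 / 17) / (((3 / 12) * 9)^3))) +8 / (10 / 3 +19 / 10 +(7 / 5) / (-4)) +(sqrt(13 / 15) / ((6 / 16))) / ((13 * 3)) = 8 * sqrt(195) / 1755 +1379343 / 103136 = 13.44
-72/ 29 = -2.48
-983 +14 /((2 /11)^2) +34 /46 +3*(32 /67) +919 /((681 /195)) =-205811225 /699614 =-294.18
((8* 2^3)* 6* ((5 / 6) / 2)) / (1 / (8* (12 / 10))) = 1536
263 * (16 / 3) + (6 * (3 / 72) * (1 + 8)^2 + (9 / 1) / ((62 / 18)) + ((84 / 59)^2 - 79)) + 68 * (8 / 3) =660367799 / 431644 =1529.89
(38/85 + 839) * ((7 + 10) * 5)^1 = 71353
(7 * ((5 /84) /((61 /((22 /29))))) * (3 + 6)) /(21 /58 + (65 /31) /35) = 35805 /323971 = 0.11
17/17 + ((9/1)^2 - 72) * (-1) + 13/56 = -435/56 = -7.77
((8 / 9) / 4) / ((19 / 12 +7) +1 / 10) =40 / 1563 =0.03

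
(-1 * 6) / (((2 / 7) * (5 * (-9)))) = 7 / 15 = 0.47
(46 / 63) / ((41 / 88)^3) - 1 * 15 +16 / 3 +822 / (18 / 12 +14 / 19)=134724290383 / 369071955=365.04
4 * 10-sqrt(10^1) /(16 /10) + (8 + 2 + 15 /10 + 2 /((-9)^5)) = 6082043 /118098-5 * sqrt(10) /8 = 49.52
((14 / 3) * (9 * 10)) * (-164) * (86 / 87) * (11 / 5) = -149794.21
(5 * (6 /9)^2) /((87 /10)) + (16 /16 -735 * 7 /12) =-1338913 /3132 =-427.49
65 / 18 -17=-241 / 18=-13.39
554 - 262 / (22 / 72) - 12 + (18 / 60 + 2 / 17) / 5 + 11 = -2845869 / 9350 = -304.37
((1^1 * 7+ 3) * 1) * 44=440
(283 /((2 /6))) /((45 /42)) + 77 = 4347 /5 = 869.40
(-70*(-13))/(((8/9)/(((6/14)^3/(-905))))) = -3159/35476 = -0.09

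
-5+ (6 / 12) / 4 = -4.88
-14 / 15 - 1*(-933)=13981 / 15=932.07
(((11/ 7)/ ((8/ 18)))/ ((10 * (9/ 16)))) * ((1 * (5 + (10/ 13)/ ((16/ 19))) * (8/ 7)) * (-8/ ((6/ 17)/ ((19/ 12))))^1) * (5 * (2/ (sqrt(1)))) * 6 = -5826920/ 637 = -9147.44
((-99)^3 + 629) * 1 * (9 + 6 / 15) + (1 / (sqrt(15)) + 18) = -9114880 + sqrt(15) / 15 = -9114879.74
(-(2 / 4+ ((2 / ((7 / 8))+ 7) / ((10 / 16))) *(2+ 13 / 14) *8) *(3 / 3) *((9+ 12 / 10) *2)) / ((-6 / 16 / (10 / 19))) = 9291792 / 931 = 9980.44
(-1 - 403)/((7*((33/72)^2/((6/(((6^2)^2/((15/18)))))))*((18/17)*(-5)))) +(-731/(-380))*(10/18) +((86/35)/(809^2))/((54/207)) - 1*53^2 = -47907617702425007/17062751627460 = -2807.73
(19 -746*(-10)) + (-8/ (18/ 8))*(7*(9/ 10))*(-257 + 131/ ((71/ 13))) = 4507973/ 355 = 12698.52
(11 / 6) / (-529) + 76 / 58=120293 / 92046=1.31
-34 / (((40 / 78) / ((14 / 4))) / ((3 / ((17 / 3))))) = -2457 / 20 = -122.85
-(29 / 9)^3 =-24389 / 729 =-33.46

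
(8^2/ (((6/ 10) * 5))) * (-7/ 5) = -448/ 15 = -29.87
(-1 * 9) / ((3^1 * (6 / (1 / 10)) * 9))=-1 / 180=-0.01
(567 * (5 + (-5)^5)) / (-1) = 1769040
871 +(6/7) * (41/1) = 6343/7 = 906.14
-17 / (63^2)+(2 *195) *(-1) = -390.00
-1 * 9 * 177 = -1593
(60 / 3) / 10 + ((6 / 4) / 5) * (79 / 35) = 2.68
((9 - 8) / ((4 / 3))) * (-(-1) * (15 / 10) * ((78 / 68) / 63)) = 39 / 1904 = 0.02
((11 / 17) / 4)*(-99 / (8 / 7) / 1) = -7623 / 544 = -14.01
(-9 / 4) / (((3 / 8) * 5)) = -6 / 5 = -1.20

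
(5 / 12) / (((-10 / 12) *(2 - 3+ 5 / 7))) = 7 / 4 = 1.75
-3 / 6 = -0.50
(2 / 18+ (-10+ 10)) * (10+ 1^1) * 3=11 / 3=3.67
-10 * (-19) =190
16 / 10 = 8 / 5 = 1.60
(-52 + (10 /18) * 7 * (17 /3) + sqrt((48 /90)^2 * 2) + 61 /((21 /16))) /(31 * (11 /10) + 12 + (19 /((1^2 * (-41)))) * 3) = 656 * sqrt(2) /54993 + 1279610 /3464559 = 0.39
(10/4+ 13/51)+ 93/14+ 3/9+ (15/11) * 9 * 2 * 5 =132.46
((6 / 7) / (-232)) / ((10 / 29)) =-0.01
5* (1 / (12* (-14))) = -0.03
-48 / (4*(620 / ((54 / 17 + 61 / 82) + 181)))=-773337 / 216070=-3.58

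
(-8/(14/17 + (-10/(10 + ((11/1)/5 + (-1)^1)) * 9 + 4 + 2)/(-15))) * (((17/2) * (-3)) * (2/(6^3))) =1.97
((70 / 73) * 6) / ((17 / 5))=2100 / 1241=1.69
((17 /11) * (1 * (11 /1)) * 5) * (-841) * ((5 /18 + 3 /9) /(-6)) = 786335 /108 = 7280.88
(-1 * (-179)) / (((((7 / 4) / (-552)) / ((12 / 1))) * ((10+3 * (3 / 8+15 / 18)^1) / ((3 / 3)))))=-37942272 / 763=-49727.75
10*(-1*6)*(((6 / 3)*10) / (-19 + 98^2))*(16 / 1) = -1280 / 639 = -2.00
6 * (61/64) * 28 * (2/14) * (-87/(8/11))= -175131/64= -2736.42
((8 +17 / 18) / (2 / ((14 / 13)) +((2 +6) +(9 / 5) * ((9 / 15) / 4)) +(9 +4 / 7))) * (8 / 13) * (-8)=-3606400 / 1613313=-2.24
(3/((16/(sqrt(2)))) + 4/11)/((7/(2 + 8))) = 0.90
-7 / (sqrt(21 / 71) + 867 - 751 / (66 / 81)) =3388*sqrt(1491) / 102741675 + 4384534 / 34247225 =0.13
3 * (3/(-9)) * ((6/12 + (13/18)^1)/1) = -11/9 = -1.22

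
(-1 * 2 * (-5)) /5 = 2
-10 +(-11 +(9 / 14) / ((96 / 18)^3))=-21.00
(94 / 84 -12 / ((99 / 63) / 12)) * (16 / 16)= -41819 / 462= -90.52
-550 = -550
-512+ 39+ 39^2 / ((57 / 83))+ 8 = 33246 / 19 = 1749.79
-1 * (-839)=839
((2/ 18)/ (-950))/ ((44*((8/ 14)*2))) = -7/ 3009600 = -0.00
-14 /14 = -1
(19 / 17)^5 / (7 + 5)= 2476099 / 17038284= 0.15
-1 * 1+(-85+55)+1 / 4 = -123 / 4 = -30.75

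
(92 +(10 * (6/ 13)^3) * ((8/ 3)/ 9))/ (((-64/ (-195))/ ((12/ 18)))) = 253455/ 1352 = 187.47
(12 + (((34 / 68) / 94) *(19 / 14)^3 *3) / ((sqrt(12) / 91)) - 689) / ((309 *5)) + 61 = 89167 *sqrt(3) / 227720640 + 93568 / 1545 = 60.56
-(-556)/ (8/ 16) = 1112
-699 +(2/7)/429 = -2099095/3003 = -699.00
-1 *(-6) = 6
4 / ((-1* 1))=-4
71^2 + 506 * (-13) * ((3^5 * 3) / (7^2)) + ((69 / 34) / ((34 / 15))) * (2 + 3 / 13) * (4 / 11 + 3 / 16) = -12029923542289 / 129601472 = -92822.43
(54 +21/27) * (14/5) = 6902/45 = 153.38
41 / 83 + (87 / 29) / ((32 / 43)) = 12019 / 2656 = 4.53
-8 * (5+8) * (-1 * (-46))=-4784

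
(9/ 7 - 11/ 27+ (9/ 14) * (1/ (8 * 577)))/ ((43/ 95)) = 20801675/ 10718352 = 1.94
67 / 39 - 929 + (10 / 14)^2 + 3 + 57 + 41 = -1578050 / 1911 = -825.77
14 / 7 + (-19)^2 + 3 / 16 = 5811 / 16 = 363.19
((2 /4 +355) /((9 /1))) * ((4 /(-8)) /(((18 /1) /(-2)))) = 79 /36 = 2.19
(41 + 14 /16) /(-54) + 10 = 3985 /432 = 9.22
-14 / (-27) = 14 / 27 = 0.52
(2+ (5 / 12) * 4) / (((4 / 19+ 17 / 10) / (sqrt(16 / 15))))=152 * sqrt(15) / 297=1.98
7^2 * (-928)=-45472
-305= -305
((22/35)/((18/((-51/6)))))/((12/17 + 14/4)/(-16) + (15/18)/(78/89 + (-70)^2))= 1.13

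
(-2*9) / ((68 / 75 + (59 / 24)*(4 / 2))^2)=-1620000 / 3052009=-0.53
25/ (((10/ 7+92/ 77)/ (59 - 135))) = -73150/ 101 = -724.26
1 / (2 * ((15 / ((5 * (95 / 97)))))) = 95 / 582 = 0.16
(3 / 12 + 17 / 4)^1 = 9 / 2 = 4.50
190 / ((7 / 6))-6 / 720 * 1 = 136793 / 840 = 162.85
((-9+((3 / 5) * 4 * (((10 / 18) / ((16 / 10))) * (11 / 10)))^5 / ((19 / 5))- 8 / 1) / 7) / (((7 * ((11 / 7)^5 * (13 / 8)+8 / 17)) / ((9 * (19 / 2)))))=-463957981711 / 253448656128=-1.83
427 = 427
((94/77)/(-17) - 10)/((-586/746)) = 4917632/383537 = 12.82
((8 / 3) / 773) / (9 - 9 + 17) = 8 / 39423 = 0.00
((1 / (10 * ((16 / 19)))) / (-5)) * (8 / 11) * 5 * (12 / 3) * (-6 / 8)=57 / 220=0.26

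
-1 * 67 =-67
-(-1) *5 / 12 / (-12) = -5 / 144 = -0.03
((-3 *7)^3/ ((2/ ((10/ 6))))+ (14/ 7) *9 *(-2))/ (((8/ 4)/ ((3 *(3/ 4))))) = -139563/ 16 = -8722.69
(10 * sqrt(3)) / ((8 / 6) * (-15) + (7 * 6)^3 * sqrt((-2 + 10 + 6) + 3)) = 0.00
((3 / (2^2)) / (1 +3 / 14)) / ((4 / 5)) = 105 / 136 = 0.77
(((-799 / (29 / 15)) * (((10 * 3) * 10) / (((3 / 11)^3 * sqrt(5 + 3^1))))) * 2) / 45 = -53173450 * sqrt(2) / 783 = -96039.10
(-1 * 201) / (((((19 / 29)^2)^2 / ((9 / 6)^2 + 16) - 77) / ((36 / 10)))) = 9.40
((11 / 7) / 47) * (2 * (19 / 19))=22 / 329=0.07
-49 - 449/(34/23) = -11993/34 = -352.74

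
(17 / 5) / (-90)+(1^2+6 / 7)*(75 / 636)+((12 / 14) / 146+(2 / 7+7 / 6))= 39961753 / 24374700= 1.64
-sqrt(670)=-25.88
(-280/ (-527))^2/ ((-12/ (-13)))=254800/ 833187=0.31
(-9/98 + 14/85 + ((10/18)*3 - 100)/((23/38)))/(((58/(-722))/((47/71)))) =1583655954239/1183451430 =1338.17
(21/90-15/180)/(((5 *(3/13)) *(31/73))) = 949/3100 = 0.31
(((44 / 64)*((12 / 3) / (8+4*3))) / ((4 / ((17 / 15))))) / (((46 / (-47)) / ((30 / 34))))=-517 / 14720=-0.04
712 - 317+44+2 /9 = 3953 /9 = 439.22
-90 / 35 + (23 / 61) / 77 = -12055 / 4697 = -2.57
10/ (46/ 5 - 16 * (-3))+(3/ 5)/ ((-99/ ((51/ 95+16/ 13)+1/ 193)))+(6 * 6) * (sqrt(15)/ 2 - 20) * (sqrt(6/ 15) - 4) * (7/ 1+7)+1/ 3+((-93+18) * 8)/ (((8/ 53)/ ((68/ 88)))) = -241563461683/ 78657150+252 * (20 - sqrt(10)) * (40 - sqrt(15))/ 5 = 27587.06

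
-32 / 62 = -16 / 31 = -0.52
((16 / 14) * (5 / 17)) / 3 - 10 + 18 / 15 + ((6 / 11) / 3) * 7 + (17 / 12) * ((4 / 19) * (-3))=-3100157 / 373065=-8.31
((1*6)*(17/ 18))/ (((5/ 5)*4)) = 17/ 12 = 1.42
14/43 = 0.33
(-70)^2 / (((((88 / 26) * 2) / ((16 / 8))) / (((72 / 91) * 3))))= 3436.36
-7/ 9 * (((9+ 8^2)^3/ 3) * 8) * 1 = -21784952/ 27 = -806850.07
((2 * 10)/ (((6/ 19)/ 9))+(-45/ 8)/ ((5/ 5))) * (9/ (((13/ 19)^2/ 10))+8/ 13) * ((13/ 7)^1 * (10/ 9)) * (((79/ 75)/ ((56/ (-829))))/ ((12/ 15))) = -229470967805/ 52416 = -4377880.19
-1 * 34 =-34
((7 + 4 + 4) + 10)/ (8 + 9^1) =25/ 17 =1.47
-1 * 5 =-5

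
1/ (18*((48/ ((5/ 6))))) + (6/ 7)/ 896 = 61/ 31752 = 0.00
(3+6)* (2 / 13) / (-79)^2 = 0.00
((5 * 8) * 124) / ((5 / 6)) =5952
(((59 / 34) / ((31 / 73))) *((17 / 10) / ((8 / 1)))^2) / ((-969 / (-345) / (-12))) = -297183 / 376960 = -0.79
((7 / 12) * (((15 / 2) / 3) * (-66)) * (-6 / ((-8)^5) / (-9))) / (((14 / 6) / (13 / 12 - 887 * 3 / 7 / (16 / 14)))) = -437635 / 1572864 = -0.28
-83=-83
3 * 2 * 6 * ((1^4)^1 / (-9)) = -4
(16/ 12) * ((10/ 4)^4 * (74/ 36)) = 23125/ 216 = 107.06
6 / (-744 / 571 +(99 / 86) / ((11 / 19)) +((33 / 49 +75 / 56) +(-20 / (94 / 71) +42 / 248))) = -84139791792 / 171629443609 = -0.49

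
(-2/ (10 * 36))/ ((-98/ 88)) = 11/ 2205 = 0.00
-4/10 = -2/5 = -0.40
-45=-45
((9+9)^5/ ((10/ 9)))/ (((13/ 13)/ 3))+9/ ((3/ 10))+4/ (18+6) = 153055913/ 30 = 5101863.77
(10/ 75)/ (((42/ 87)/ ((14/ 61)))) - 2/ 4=-799/ 1830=-0.44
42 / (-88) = -21 / 44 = -0.48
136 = 136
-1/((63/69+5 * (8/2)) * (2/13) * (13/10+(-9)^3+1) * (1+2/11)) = 1265/3495427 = 0.00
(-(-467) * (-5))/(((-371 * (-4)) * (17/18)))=-21015/12614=-1.67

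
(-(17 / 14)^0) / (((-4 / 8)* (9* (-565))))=-2 / 5085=-0.00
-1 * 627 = -627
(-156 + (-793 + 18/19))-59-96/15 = -96278/95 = -1013.45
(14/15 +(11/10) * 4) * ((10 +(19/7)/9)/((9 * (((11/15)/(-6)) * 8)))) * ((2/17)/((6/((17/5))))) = -236/567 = -0.42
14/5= 2.80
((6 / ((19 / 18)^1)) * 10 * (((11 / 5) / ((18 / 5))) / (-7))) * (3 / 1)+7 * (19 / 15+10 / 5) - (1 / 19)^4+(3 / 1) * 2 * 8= 766006156 / 13683705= 55.98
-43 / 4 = -10.75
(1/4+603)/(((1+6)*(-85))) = -2413/2380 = -1.01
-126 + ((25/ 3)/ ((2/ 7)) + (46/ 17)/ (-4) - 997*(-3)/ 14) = 82919/ 714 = 116.13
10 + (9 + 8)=27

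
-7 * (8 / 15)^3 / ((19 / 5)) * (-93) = 111104 / 4275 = 25.99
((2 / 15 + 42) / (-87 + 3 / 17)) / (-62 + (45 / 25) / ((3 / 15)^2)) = 158 / 5535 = 0.03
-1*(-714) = 714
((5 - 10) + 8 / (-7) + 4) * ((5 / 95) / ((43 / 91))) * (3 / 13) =-45 / 817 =-0.06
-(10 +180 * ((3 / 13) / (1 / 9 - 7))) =-3.97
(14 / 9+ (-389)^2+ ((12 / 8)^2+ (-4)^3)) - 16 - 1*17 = 151227.81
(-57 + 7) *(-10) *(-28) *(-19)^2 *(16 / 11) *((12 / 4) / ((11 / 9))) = -2183328000 / 121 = -18044033.06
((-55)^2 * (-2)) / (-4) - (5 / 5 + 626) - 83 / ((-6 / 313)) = 15646 / 3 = 5215.33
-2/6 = -1/3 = -0.33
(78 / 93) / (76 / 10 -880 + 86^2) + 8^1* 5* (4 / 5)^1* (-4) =-64714047 / 505579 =-128.00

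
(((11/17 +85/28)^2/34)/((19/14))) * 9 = 27657081/10454864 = 2.65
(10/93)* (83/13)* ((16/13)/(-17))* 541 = -7184480/267189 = -26.89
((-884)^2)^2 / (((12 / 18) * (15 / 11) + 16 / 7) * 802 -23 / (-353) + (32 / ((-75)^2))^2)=238330300.56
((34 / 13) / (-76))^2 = 289 / 244036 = 0.00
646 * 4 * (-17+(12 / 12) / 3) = -129200 / 3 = -43066.67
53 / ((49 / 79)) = 4187 / 49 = 85.45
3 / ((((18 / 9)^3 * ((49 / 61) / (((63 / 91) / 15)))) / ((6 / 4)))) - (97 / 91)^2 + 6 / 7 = -163469 / 662480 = -0.25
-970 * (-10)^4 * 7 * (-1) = 67900000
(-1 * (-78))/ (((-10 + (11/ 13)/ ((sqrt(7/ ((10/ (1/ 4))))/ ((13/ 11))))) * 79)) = -91/ 869 - 13 * sqrt(70)/ 4345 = -0.13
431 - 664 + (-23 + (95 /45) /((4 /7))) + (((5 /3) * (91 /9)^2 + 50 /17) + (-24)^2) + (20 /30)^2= 8220211 /16524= 497.47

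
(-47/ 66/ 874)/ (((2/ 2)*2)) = -47/ 115368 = -0.00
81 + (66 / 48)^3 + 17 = 51507 / 512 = 100.60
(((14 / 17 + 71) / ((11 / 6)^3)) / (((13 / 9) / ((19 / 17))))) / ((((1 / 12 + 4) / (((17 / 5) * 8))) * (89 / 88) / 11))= 3148720128 / 4818905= 653.41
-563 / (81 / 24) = -4504 / 27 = -166.81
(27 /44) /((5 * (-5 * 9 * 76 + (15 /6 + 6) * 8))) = -27 /737440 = -0.00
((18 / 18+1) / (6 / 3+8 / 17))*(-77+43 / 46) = -59483 / 966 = -61.58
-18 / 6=-3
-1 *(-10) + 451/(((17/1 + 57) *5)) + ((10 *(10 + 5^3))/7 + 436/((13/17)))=26068321/33670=774.23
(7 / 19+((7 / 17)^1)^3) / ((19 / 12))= 490896 / 1773593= 0.28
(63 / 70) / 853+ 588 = 588.00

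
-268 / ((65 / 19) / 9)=-45828 / 65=-705.05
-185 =-185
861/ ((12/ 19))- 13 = 5401/ 4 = 1350.25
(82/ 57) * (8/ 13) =656/ 741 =0.89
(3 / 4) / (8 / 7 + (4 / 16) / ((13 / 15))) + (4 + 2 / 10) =12306 / 2605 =4.72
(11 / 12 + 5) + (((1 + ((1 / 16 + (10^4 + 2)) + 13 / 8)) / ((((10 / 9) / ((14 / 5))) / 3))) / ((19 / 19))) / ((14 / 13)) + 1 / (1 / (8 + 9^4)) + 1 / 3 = 2457861 / 32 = 76808.16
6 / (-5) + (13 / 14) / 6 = -439 / 420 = -1.05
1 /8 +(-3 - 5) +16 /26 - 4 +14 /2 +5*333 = 172717 /104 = 1660.74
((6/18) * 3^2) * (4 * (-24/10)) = -144/5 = -28.80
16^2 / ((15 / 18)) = 307.20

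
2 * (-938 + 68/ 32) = -7487/ 4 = -1871.75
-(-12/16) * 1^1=3/4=0.75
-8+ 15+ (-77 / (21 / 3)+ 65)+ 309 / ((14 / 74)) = 11860 / 7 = 1694.29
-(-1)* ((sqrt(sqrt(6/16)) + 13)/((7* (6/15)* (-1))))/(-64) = 5* 6^(1/4)/1792 + 65/896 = 0.08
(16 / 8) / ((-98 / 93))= -1.90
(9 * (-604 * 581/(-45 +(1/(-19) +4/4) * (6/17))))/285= 852244/3435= 248.11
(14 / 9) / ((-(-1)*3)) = 14 / 27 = 0.52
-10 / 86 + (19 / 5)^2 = 14.32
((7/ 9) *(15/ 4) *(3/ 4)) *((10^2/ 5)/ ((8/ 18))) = 1575/ 16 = 98.44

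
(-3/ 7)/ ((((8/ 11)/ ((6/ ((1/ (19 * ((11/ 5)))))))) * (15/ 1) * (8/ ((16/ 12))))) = -2299/ 1400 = -1.64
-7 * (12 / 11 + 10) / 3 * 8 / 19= -6832 / 627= -10.90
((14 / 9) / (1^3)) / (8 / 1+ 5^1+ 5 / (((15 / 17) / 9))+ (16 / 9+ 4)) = 7 / 314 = 0.02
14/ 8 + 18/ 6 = 4.75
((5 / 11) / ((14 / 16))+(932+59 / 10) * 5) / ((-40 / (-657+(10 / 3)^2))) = 4198514819 / 55440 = 75730.79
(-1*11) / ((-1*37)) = 11 / 37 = 0.30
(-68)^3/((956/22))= -1729376/239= -7235.88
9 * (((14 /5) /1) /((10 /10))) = 126 /5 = 25.20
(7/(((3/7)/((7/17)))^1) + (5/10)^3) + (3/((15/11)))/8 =1817/255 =7.13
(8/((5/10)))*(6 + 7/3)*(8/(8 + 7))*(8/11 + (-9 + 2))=-14720/33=-446.06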